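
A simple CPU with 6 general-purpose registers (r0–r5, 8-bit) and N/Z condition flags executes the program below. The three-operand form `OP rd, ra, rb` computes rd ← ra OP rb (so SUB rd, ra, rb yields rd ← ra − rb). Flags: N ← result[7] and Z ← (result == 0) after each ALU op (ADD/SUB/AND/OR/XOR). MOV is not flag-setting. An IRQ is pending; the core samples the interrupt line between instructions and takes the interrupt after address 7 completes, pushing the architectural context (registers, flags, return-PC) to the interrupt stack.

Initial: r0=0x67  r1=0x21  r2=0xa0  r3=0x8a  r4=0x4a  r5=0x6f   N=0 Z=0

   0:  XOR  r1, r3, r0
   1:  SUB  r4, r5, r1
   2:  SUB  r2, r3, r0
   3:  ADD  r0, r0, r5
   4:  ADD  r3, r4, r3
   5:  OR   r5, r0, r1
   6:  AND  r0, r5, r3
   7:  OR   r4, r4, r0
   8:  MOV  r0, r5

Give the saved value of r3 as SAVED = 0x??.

after  0: r0=0x67 r1=0xed r2=0xa0 r3=0x8a r4=0x4a r5=0x6f  N=1 Z=0
after  1: r0=0x67 r1=0xed r2=0xa0 r3=0x8a r4=0x82 r5=0x6f  N=1 Z=0
after  2: r0=0x67 r1=0xed r2=0x23 r3=0x8a r4=0x82 r5=0x6f  N=0 Z=0
after  3: r0=0xd6 r1=0xed r2=0x23 r3=0x8a r4=0x82 r5=0x6f  N=1 Z=0
after  4: r0=0xd6 r1=0xed r2=0x23 r3=0x0c r4=0x82 r5=0x6f  N=0 Z=0
after  5: r0=0xd6 r1=0xed r2=0x23 r3=0x0c r4=0x82 r5=0xff  N=1 Z=0
after  6: r0=0x0c r1=0xed r2=0x23 r3=0x0c r4=0x82 r5=0xff  N=0 Z=0
after  7: r0=0x0c r1=0xed r2=0x23 r3=0x0c r4=0x8e r5=0xff  N=1 Z=0
-- IRQ taken; context saved, return-PC = 8 --

SAVED = 0x0c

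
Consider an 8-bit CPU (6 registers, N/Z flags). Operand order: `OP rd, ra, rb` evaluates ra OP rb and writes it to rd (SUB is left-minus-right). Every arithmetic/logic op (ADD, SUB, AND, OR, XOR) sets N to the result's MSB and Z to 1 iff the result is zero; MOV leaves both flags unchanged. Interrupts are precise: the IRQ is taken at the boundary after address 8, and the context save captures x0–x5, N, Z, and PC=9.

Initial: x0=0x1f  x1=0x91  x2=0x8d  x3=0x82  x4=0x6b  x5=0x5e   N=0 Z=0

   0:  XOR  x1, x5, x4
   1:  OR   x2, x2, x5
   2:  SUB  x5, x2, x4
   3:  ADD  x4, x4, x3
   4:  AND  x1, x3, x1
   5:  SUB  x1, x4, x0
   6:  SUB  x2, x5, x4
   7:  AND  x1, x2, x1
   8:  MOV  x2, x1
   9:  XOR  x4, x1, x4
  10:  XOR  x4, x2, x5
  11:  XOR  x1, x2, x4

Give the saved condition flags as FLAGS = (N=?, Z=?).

after  0: x0=0x1f x1=0x35 x2=0x8d x3=0x82 x4=0x6b x5=0x5e  N=0 Z=0
after  1: x0=0x1f x1=0x35 x2=0xdf x3=0x82 x4=0x6b x5=0x5e  N=1 Z=0
after  2: x0=0x1f x1=0x35 x2=0xdf x3=0x82 x4=0x6b x5=0x74  N=0 Z=0
after  3: x0=0x1f x1=0x35 x2=0xdf x3=0x82 x4=0xed x5=0x74  N=1 Z=0
after  4: x0=0x1f x1=0x00 x2=0xdf x3=0x82 x4=0xed x5=0x74  N=0 Z=1
after  5: x0=0x1f x1=0xce x2=0xdf x3=0x82 x4=0xed x5=0x74  N=1 Z=0
after  6: x0=0x1f x1=0xce x2=0x87 x3=0x82 x4=0xed x5=0x74  N=1 Z=0
after  7: x0=0x1f x1=0x86 x2=0x87 x3=0x82 x4=0xed x5=0x74  N=1 Z=0
after  8: x0=0x1f x1=0x86 x2=0x86 x3=0x82 x4=0xed x5=0x74  N=1 Z=0
-- IRQ taken; context saved, return-PC = 9 --

FLAGS = (N=1, Z=0)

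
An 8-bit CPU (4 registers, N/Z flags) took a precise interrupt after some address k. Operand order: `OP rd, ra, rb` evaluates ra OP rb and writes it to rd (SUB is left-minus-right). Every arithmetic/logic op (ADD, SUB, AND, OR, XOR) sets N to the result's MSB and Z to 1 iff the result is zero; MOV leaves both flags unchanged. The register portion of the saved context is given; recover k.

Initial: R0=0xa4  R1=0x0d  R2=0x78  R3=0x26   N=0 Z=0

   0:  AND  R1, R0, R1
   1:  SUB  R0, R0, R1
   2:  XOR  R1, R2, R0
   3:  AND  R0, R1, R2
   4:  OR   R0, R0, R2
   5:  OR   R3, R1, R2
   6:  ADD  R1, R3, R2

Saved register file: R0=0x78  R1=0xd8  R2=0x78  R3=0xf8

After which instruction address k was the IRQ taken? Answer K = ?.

after  0: R0=0xa4 R1=0x04 R2=0x78 R3=0x26  N=0 Z=0
after  1: R0=0xa0 R1=0x04 R2=0x78 R3=0x26  N=1 Z=0
after  2: R0=0xa0 R1=0xd8 R2=0x78 R3=0x26  N=1 Z=0
after  3: R0=0x58 R1=0xd8 R2=0x78 R3=0x26  N=0 Z=0
after  4: R0=0x78 R1=0xd8 R2=0x78 R3=0x26  N=0 Z=0
after  5: R0=0x78 R1=0xd8 R2=0x78 R3=0xf8  N=1 Z=0
-- IRQ taken; context saved, return-PC = 6 --

K = 5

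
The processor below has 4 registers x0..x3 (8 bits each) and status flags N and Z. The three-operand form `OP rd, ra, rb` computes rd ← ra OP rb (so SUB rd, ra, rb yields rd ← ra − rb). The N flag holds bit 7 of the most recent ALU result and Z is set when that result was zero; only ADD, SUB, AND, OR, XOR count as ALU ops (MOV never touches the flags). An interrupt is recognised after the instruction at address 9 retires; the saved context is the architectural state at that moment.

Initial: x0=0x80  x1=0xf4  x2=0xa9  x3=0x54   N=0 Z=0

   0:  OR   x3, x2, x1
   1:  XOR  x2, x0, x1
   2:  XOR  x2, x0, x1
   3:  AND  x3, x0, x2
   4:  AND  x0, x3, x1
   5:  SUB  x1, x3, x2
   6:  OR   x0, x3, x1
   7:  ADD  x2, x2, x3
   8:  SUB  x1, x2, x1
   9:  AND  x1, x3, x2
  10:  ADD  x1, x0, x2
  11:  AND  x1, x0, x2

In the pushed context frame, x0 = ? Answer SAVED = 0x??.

SAVED = 0x8c

after  0: x0=0x80 x1=0xf4 x2=0xa9 x3=0xfd  N=1 Z=0
after  1: x0=0x80 x1=0xf4 x2=0x74 x3=0xfd  N=0 Z=0
after  2: x0=0x80 x1=0xf4 x2=0x74 x3=0xfd  N=0 Z=0
after  3: x0=0x80 x1=0xf4 x2=0x74 x3=0x00  N=0 Z=1
after  4: x0=0x00 x1=0xf4 x2=0x74 x3=0x00  N=0 Z=1
after  5: x0=0x00 x1=0x8c x2=0x74 x3=0x00  N=1 Z=0
after  6: x0=0x8c x1=0x8c x2=0x74 x3=0x00  N=1 Z=0
after  7: x0=0x8c x1=0x8c x2=0x74 x3=0x00  N=0 Z=0
after  8: x0=0x8c x1=0xe8 x2=0x74 x3=0x00  N=1 Z=0
after  9: x0=0x8c x1=0x00 x2=0x74 x3=0x00  N=0 Z=1
-- IRQ taken; context saved, return-PC = 10 --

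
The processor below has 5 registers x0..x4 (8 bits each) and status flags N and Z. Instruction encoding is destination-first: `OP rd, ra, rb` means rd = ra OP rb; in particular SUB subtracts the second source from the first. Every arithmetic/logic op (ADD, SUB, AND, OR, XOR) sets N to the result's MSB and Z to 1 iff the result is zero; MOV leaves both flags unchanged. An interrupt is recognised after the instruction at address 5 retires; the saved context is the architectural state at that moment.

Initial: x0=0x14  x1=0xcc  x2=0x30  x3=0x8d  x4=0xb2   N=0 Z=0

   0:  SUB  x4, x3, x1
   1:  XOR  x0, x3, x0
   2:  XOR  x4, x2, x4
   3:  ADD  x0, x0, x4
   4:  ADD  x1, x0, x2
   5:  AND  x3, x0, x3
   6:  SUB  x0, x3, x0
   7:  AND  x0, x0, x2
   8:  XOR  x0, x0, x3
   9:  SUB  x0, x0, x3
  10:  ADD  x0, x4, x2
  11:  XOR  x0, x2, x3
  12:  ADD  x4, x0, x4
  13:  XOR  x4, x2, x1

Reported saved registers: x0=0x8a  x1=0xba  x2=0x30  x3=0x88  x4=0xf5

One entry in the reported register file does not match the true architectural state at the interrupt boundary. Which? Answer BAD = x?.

after  0: x0=0x14 x1=0xcc x2=0x30 x3=0x8d x4=0xc1  N=1 Z=0
after  1: x0=0x99 x1=0xcc x2=0x30 x3=0x8d x4=0xc1  N=1 Z=0
after  2: x0=0x99 x1=0xcc x2=0x30 x3=0x8d x4=0xf1  N=1 Z=0
after  3: x0=0x8a x1=0xcc x2=0x30 x3=0x8d x4=0xf1  N=1 Z=0
after  4: x0=0x8a x1=0xba x2=0x30 x3=0x8d x4=0xf1  N=1 Z=0
after  5: x0=0x8a x1=0xba x2=0x30 x3=0x88 x4=0xf1  N=1 Z=0
-- IRQ taken; context saved, return-PC = 6 --
mismatch: x4: reported 0xf5 vs actual 0xf1

BAD = x4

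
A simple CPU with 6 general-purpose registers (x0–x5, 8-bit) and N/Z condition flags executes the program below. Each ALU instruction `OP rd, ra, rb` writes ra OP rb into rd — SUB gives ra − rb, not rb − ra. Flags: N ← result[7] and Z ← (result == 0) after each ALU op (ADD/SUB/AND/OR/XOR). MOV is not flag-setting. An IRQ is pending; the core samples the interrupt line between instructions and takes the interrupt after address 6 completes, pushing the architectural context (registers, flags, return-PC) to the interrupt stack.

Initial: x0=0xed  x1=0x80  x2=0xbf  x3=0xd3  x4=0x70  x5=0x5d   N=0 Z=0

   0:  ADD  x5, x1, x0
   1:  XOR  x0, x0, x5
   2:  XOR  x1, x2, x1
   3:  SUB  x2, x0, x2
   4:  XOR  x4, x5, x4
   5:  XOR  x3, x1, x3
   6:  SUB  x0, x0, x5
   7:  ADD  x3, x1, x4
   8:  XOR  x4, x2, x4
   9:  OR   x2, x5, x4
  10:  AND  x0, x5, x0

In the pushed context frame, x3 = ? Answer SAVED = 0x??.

after  0: x0=0xed x1=0x80 x2=0xbf x3=0xd3 x4=0x70 x5=0x6d  N=0 Z=0
after  1: x0=0x80 x1=0x80 x2=0xbf x3=0xd3 x4=0x70 x5=0x6d  N=1 Z=0
after  2: x0=0x80 x1=0x3f x2=0xbf x3=0xd3 x4=0x70 x5=0x6d  N=0 Z=0
after  3: x0=0x80 x1=0x3f x2=0xc1 x3=0xd3 x4=0x70 x5=0x6d  N=1 Z=0
after  4: x0=0x80 x1=0x3f x2=0xc1 x3=0xd3 x4=0x1d x5=0x6d  N=0 Z=0
after  5: x0=0x80 x1=0x3f x2=0xc1 x3=0xec x4=0x1d x5=0x6d  N=1 Z=0
after  6: x0=0x13 x1=0x3f x2=0xc1 x3=0xec x4=0x1d x5=0x6d  N=0 Z=0
-- IRQ taken; context saved, return-PC = 7 --

SAVED = 0xec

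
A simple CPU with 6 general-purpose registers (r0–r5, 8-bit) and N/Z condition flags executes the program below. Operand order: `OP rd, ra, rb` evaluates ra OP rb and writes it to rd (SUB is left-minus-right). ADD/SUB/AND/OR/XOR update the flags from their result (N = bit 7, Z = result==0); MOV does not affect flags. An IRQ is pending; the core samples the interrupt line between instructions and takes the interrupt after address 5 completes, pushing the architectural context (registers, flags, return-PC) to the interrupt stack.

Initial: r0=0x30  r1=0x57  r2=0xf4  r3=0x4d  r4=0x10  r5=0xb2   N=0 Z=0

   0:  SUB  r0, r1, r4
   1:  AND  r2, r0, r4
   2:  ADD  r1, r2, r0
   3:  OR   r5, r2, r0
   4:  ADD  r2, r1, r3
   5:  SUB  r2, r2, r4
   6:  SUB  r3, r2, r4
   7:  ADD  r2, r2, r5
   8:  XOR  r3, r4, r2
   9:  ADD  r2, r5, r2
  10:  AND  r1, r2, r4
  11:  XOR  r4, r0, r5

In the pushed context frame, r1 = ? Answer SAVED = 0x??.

SAVED = 0x47

after  0: r0=0x47 r1=0x57 r2=0xf4 r3=0x4d r4=0x10 r5=0xb2  N=0 Z=0
after  1: r0=0x47 r1=0x57 r2=0x00 r3=0x4d r4=0x10 r5=0xb2  N=0 Z=1
after  2: r0=0x47 r1=0x47 r2=0x00 r3=0x4d r4=0x10 r5=0xb2  N=0 Z=0
after  3: r0=0x47 r1=0x47 r2=0x00 r3=0x4d r4=0x10 r5=0x47  N=0 Z=0
after  4: r0=0x47 r1=0x47 r2=0x94 r3=0x4d r4=0x10 r5=0x47  N=1 Z=0
after  5: r0=0x47 r1=0x47 r2=0x84 r3=0x4d r4=0x10 r5=0x47  N=1 Z=0
-- IRQ taken; context saved, return-PC = 6 --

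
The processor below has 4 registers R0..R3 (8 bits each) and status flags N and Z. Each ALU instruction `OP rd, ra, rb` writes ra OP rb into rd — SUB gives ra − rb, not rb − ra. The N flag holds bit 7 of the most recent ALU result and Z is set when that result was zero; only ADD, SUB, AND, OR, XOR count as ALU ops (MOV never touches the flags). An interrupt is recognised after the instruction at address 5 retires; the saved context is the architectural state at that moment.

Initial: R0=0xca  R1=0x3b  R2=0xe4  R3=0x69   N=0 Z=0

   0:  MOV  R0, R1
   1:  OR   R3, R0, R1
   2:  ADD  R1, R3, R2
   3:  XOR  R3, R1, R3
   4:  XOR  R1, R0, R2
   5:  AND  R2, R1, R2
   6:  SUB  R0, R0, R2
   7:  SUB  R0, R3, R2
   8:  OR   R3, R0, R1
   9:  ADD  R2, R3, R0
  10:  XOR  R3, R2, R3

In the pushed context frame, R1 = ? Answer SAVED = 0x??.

after  0: R0=0x3b R1=0x3b R2=0xe4 R3=0x69  N=0 Z=0
after  1: R0=0x3b R1=0x3b R2=0xe4 R3=0x3b  N=0 Z=0
after  2: R0=0x3b R1=0x1f R2=0xe4 R3=0x3b  N=0 Z=0
after  3: R0=0x3b R1=0x1f R2=0xe4 R3=0x24  N=0 Z=0
after  4: R0=0x3b R1=0xdf R2=0xe4 R3=0x24  N=1 Z=0
after  5: R0=0x3b R1=0xdf R2=0xc4 R3=0x24  N=1 Z=0
-- IRQ taken; context saved, return-PC = 6 --

SAVED = 0xdf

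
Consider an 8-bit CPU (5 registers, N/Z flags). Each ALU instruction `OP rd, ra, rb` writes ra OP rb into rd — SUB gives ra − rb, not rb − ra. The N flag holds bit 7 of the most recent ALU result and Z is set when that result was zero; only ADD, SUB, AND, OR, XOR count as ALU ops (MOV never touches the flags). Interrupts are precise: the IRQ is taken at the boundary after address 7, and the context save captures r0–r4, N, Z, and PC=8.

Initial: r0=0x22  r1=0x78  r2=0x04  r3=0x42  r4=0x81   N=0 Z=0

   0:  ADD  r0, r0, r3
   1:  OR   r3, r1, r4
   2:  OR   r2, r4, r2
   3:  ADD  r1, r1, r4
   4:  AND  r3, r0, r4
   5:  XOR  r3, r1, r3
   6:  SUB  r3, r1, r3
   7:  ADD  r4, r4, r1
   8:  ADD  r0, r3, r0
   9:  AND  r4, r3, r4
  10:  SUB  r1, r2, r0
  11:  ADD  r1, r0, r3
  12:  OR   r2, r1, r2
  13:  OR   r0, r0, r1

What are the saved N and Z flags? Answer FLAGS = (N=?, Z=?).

FLAGS = (N=0, Z=0)

after  0: r0=0x64 r1=0x78 r2=0x04 r3=0x42 r4=0x81  N=0 Z=0
after  1: r0=0x64 r1=0x78 r2=0x04 r3=0xf9 r4=0x81  N=1 Z=0
after  2: r0=0x64 r1=0x78 r2=0x85 r3=0xf9 r4=0x81  N=1 Z=0
after  3: r0=0x64 r1=0xf9 r2=0x85 r3=0xf9 r4=0x81  N=1 Z=0
after  4: r0=0x64 r1=0xf9 r2=0x85 r3=0x00 r4=0x81  N=0 Z=1
after  5: r0=0x64 r1=0xf9 r2=0x85 r3=0xf9 r4=0x81  N=1 Z=0
after  6: r0=0x64 r1=0xf9 r2=0x85 r3=0x00 r4=0x81  N=0 Z=1
after  7: r0=0x64 r1=0xf9 r2=0x85 r3=0x00 r4=0x7a  N=0 Z=0
-- IRQ taken; context saved, return-PC = 8 --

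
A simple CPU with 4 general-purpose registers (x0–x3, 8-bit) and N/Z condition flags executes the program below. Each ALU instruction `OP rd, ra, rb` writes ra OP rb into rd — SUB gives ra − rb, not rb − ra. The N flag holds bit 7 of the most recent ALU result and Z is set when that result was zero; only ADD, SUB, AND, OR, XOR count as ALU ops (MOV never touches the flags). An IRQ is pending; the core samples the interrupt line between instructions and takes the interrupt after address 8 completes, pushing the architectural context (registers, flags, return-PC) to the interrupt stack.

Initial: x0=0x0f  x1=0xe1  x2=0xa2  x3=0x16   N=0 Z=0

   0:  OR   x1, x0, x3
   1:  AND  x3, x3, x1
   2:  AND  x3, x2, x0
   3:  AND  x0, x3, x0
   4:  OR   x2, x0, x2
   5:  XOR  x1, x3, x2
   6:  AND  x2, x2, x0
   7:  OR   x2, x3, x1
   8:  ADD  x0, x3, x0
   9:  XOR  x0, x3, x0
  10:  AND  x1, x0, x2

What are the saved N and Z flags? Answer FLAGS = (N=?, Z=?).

after  0: x0=0x0f x1=0x1f x2=0xa2 x3=0x16  N=0 Z=0
after  1: x0=0x0f x1=0x1f x2=0xa2 x3=0x16  N=0 Z=0
after  2: x0=0x0f x1=0x1f x2=0xa2 x3=0x02  N=0 Z=0
after  3: x0=0x02 x1=0x1f x2=0xa2 x3=0x02  N=0 Z=0
after  4: x0=0x02 x1=0x1f x2=0xa2 x3=0x02  N=1 Z=0
after  5: x0=0x02 x1=0xa0 x2=0xa2 x3=0x02  N=1 Z=0
after  6: x0=0x02 x1=0xa0 x2=0x02 x3=0x02  N=0 Z=0
after  7: x0=0x02 x1=0xa0 x2=0xa2 x3=0x02  N=1 Z=0
after  8: x0=0x04 x1=0xa0 x2=0xa2 x3=0x02  N=0 Z=0
-- IRQ taken; context saved, return-PC = 9 --

FLAGS = (N=0, Z=0)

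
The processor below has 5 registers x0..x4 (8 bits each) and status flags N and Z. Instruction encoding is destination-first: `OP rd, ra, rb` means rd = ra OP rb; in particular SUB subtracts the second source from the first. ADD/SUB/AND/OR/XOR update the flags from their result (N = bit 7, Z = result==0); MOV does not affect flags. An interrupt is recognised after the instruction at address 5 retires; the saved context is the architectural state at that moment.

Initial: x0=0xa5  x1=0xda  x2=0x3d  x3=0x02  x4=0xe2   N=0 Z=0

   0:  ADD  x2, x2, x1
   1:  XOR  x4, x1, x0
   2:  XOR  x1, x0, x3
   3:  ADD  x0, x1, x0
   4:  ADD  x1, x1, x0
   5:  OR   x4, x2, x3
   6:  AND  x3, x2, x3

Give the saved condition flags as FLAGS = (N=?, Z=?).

after  0: x0=0xa5 x1=0xda x2=0x17 x3=0x02 x4=0xe2  N=0 Z=0
after  1: x0=0xa5 x1=0xda x2=0x17 x3=0x02 x4=0x7f  N=0 Z=0
after  2: x0=0xa5 x1=0xa7 x2=0x17 x3=0x02 x4=0x7f  N=1 Z=0
after  3: x0=0x4c x1=0xa7 x2=0x17 x3=0x02 x4=0x7f  N=0 Z=0
after  4: x0=0x4c x1=0xf3 x2=0x17 x3=0x02 x4=0x7f  N=1 Z=0
after  5: x0=0x4c x1=0xf3 x2=0x17 x3=0x02 x4=0x17  N=0 Z=0
-- IRQ taken; context saved, return-PC = 6 --

FLAGS = (N=0, Z=0)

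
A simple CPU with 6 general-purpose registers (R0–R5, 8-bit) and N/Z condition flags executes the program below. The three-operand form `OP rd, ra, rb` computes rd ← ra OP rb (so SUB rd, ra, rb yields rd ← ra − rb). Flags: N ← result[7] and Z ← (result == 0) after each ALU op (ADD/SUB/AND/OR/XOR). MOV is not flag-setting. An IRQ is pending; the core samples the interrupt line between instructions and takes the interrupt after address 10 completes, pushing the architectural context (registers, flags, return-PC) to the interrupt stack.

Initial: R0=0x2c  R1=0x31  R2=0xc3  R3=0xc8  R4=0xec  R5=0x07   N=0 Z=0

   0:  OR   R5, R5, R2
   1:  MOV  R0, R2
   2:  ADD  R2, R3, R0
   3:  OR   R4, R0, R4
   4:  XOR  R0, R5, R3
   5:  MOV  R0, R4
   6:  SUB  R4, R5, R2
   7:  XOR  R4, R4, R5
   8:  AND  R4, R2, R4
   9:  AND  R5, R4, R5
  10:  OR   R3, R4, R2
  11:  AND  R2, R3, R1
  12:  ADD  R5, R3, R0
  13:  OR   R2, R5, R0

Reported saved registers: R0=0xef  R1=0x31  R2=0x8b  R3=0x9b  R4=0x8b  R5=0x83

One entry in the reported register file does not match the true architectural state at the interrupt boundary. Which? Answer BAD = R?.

BAD = R3

after  0: R0=0x2c R1=0x31 R2=0xc3 R3=0xc8 R4=0xec R5=0xc7  N=1 Z=0
after  1: R0=0xc3 R1=0x31 R2=0xc3 R3=0xc8 R4=0xec R5=0xc7  N=1 Z=0
after  2: R0=0xc3 R1=0x31 R2=0x8b R3=0xc8 R4=0xec R5=0xc7  N=1 Z=0
after  3: R0=0xc3 R1=0x31 R2=0x8b R3=0xc8 R4=0xef R5=0xc7  N=1 Z=0
after  4: R0=0x0f R1=0x31 R2=0x8b R3=0xc8 R4=0xef R5=0xc7  N=0 Z=0
after  5: R0=0xef R1=0x31 R2=0x8b R3=0xc8 R4=0xef R5=0xc7  N=0 Z=0
after  6: R0=0xef R1=0x31 R2=0x8b R3=0xc8 R4=0x3c R5=0xc7  N=0 Z=0
after  7: R0=0xef R1=0x31 R2=0x8b R3=0xc8 R4=0xfb R5=0xc7  N=1 Z=0
after  8: R0=0xef R1=0x31 R2=0x8b R3=0xc8 R4=0x8b R5=0xc7  N=1 Z=0
after  9: R0=0xef R1=0x31 R2=0x8b R3=0xc8 R4=0x8b R5=0x83  N=1 Z=0
after 10: R0=0xef R1=0x31 R2=0x8b R3=0x8b R4=0x8b R5=0x83  N=1 Z=0
-- IRQ taken; context saved, return-PC = 11 --
mismatch: R3: reported 0x9b vs actual 0x8b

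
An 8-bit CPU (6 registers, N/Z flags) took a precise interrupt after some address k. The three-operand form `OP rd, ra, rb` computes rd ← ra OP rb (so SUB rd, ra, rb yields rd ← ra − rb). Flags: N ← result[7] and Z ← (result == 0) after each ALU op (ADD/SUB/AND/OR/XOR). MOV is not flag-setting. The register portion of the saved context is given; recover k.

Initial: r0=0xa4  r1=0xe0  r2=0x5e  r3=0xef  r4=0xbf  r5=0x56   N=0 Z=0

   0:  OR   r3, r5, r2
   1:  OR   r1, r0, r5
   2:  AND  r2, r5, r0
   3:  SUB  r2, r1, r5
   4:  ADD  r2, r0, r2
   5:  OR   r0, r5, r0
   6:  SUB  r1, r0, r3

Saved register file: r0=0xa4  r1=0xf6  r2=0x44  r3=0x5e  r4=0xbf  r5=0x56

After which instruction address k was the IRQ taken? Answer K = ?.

K = 4

after  0: r0=0xa4 r1=0xe0 r2=0x5e r3=0x5e r4=0xbf r5=0x56  N=0 Z=0
after  1: r0=0xa4 r1=0xf6 r2=0x5e r3=0x5e r4=0xbf r5=0x56  N=1 Z=0
after  2: r0=0xa4 r1=0xf6 r2=0x04 r3=0x5e r4=0xbf r5=0x56  N=0 Z=0
after  3: r0=0xa4 r1=0xf6 r2=0xa0 r3=0x5e r4=0xbf r5=0x56  N=1 Z=0
after  4: r0=0xa4 r1=0xf6 r2=0x44 r3=0x5e r4=0xbf r5=0x56  N=0 Z=0
-- IRQ taken; context saved, return-PC = 5 --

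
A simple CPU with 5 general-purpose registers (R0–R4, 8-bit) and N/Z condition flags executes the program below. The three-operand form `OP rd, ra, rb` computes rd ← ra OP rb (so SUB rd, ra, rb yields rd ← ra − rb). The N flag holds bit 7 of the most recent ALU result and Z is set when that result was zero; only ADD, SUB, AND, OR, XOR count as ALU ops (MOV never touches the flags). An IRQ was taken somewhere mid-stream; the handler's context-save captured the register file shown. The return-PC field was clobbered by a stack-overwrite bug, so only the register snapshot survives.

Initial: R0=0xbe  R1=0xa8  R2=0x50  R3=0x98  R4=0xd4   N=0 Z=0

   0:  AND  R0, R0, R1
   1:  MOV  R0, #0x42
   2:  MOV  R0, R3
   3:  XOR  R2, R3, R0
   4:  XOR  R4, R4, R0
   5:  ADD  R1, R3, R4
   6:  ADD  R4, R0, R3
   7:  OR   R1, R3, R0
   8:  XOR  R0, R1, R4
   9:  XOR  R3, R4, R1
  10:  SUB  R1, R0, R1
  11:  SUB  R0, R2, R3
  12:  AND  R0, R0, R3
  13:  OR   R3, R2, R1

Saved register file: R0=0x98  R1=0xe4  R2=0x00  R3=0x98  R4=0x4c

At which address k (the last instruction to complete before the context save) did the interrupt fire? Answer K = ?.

K = 5

after  0: R0=0xa8 R1=0xa8 R2=0x50 R3=0x98 R4=0xd4  N=1 Z=0
after  1: R0=0x42 R1=0xa8 R2=0x50 R3=0x98 R4=0xd4  N=1 Z=0
after  2: R0=0x98 R1=0xa8 R2=0x50 R3=0x98 R4=0xd4  N=1 Z=0
after  3: R0=0x98 R1=0xa8 R2=0x00 R3=0x98 R4=0xd4  N=0 Z=1
after  4: R0=0x98 R1=0xa8 R2=0x00 R3=0x98 R4=0x4c  N=0 Z=0
after  5: R0=0x98 R1=0xe4 R2=0x00 R3=0x98 R4=0x4c  N=1 Z=0
-- IRQ taken; context saved, return-PC = 6 --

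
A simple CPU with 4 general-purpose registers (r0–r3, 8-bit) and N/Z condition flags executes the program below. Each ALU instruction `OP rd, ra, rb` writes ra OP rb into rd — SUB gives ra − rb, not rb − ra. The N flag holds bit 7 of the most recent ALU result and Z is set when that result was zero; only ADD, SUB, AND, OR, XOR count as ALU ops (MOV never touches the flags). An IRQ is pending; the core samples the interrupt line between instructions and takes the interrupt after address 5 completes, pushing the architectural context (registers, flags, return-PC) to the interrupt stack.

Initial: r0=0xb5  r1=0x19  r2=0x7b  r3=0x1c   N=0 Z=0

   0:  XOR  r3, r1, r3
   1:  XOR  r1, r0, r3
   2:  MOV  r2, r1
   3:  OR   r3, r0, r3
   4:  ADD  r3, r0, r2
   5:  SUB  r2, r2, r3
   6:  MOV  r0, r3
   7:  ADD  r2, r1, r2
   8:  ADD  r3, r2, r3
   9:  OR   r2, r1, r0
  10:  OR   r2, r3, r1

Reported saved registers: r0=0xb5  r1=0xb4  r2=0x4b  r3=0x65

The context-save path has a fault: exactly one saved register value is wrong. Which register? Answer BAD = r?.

BAD = r1

after  0: r0=0xb5 r1=0x19 r2=0x7b r3=0x05  N=0 Z=0
after  1: r0=0xb5 r1=0xb0 r2=0x7b r3=0x05  N=1 Z=0
after  2: r0=0xb5 r1=0xb0 r2=0xb0 r3=0x05  N=1 Z=0
after  3: r0=0xb5 r1=0xb0 r2=0xb0 r3=0xb5  N=1 Z=0
after  4: r0=0xb5 r1=0xb0 r2=0xb0 r3=0x65  N=0 Z=0
after  5: r0=0xb5 r1=0xb0 r2=0x4b r3=0x65  N=0 Z=0
-- IRQ taken; context saved, return-PC = 6 --
mismatch: r1: reported 0xb4 vs actual 0xb0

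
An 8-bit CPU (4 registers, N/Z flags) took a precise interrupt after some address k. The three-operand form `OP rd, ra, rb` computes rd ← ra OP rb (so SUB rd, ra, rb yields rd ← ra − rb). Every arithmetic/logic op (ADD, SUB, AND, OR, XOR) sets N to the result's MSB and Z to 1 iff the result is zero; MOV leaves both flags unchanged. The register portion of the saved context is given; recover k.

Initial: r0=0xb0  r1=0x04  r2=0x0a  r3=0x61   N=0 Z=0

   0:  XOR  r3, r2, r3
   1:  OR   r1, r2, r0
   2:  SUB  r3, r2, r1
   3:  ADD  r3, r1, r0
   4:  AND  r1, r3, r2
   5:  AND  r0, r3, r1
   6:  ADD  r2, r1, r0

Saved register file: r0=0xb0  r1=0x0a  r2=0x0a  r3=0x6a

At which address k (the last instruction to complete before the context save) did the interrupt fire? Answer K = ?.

after  0: r0=0xb0 r1=0x04 r2=0x0a r3=0x6b  N=0 Z=0
after  1: r0=0xb0 r1=0xba r2=0x0a r3=0x6b  N=1 Z=0
after  2: r0=0xb0 r1=0xba r2=0x0a r3=0x50  N=0 Z=0
after  3: r0=0xb0 r1=0xba r2=0x0a r3=0x6a  N=0 Z=0
after  4: r0=0xb0 r1=0x0a r2=0x0a r3=0x6a  N=0 Z=0
-- IRQ taken; context saved, return-PC = 5 --

K = 4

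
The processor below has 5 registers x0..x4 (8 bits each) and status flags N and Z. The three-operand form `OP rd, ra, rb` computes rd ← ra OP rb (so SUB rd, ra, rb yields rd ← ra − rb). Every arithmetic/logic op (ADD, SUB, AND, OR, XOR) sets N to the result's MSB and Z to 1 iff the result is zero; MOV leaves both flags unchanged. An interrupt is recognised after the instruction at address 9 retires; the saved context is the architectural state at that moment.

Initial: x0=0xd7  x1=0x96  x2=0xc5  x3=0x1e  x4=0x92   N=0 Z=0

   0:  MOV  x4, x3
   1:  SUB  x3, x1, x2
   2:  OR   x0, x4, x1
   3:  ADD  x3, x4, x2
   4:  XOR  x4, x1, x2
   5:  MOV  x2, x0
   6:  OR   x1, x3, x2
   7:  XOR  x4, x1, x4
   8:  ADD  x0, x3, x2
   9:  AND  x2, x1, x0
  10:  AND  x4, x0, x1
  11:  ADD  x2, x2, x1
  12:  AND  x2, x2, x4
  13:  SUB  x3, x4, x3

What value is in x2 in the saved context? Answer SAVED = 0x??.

after  0: x0=0xd7 x1=0x96 x2=0xc5 x3=0x1e x4=0x1e  N=0 Z=0
after  1: x0=0xd7 x1=0x96 x2=0xc5 x3=0xd1 x4=0x1e  N=1 Z=0
after  2: x0=0x9e x1=0x96 x2=0xc5 x3=0xd1 x4=0x1e  N=1 Z=0
after  3: x0=0x9e x1=0x96 x2=0xc5 x3=0xe3 x4=0x1e  N=1 Z=0
after  4: x0=0x9e x1=0x96 x2=0xc5 x3=0xe3 x4=0x53  N=0 Z=0
after  5: x0=0x9e x1=0x96 x2=0x9e x3=0xe3 x4=0x53  N=0 Z=0
after  6: x0=0x9e x1=0xff x2=0x9e x3=0xe3 x4=0x53  N=1 Z=0
after  7: x0=0x9e x1=0xff x2=0x9e x3=0xe3 x4=0xac  N=1 Z=0
after  8: x0=0x81 x1=0xff x2=0x9e x3=0xe3 x4=0xac  N=1 Z=0
after  9: x0=0x81 x1=0xff x2=0x81 x3=0xe3 x4=0xac  N=1 Z=0
-- IRQ taken; context saved, return-PC = 10 --

SAVED = 0x81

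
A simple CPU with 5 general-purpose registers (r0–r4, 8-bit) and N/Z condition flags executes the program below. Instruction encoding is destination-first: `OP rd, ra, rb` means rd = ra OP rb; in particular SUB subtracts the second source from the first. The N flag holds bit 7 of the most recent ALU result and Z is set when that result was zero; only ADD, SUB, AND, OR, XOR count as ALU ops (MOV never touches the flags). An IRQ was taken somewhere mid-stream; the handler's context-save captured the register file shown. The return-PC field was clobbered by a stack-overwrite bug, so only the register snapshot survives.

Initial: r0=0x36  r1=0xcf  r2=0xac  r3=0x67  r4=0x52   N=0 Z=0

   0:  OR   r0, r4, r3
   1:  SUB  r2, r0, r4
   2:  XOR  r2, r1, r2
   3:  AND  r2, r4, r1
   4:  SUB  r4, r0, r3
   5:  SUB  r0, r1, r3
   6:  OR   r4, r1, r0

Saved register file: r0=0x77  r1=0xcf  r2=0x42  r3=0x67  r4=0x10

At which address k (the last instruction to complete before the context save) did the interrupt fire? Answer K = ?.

K = 4

after  0: r0=0x77 r1=0xcf r2=0xac r3=0x67 r4=0x52  N=0 Z=0
after  1: r0=0x77 r1=0xcf r2=0x25 r3=0x67 r4=0x52  N=0 Z=0
after  2: r0=0x77 r1=0xcf r2=0xea r3=0x67 r4=0x52  N=1 Z=0
after  3: r0=0x77 r1=0xcf r2=0x42 r3=0x67 r4=0x52  N=0 Z=0
after  4: r0=0x77 r1=0xcf r2=0x42 r3=0x67 r4=0x10  N=0 Z=0
-- IRQ taken; context saved, return-PC = 5 --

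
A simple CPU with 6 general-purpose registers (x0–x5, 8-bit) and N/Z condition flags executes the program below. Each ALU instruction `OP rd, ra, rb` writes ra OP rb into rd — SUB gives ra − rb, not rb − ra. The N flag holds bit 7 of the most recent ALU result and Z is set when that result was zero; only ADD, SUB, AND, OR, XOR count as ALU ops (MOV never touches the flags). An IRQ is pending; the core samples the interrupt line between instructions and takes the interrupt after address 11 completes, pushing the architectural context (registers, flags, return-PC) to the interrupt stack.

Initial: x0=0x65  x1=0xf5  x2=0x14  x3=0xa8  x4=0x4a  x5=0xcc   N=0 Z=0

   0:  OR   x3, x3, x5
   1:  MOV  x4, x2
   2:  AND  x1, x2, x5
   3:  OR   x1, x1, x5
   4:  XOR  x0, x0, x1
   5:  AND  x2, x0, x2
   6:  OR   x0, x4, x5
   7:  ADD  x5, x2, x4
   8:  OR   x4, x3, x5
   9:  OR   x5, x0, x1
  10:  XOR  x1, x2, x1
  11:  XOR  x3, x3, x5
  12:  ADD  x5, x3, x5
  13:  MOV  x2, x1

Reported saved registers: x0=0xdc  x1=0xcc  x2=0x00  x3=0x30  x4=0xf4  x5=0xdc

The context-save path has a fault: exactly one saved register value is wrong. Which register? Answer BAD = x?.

BAD = x4

after  0: x0=0x65 x1=0xf5 x2=0x14 x3=0xec x4=0x4a x5=0xcc  N=1 Z=0
after  1: x0=0x65 x1=0xf5 x2=0x14 x3=0xec x4=0x14 x5=0xcc  N=1 Z=0
after  2: x0=0x65 x1=0x04 x2=0x14 x3=0xec x4=0x14 x5=0xcc  N=0 Z=0
after  3: x0=0x65 x1=0xcc x2=0x14 x3=0xec x4=0x14 x5=0xcc  N=1 Z=0
after  4: x0=0xa9 x1=0xcc x2=0x14 x3=0xec x4=0x14 x5=0xcc  N=1 Z=0
after  5: x0=0xa9 x1=0xcc x2=0x00 x3=0xec x4=0x14 x5=0xcc  N=0 Z=1
after  6: x0=0xdc x1=0xcc x2=0x00 x3=0xec x4=0x14 x5=0xcc  N=1 Z=0
after  7: x0=0xdc x1=0xcc x2=0x00 x3=0xec x4=0x14 x5=0x14  N=0 Z=0
after  8: x0=0xdc x1=0xcc x2=0x00 x3=0xec x4=0xfc x5=0x14  N=1 Z=0
after  9: x0=0xdc x1=0xcc x2=0x00 x3=0xec x4=0xfc x5=0xdc  N=1 Z=0
after 10: x0=0xdc x1=0xcc x2=0x00 x3=0xec x4=0xfc x5=0xdc  N=1 Z=0
after 11: x0=0xdc x1=0xcc x2=0x00 x3=0x30 x4=0xfc x5=0xdc  N=0 Z=0
-- IRQ taken; context saved, return-PC = 12 --
mismatch: x4: reported 0xf4 vs actual 0xfc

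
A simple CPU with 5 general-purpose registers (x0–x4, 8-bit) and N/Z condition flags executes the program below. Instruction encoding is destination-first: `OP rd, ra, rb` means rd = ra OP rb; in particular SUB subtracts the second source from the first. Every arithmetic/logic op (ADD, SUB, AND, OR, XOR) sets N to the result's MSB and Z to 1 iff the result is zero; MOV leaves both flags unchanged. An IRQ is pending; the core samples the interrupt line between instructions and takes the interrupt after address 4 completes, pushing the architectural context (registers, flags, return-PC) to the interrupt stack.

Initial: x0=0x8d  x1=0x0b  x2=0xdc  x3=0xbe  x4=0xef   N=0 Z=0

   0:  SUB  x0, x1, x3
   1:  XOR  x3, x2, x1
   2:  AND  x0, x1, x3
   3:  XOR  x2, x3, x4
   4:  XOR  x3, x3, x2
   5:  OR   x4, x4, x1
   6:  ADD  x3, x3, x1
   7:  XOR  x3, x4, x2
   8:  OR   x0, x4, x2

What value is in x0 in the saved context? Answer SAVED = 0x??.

after  0: x0=0x4d x1=0x0b x2=0xdc x3=0xbe x4=0xef  N=0 Z=0
after  1: x0=0x4d x1=0x0b x2=0xdc x3=0xd7 x4=0xef  N=1 Z=0
after  2: x0=0x03 x1=0x0b x2=0xdc x3=0xd7 x4=0xef  N=0 Z=0
after  3: x0=0x03 x1=0x0b x2=0x38 x3=0xd7 x4=0xef  N=0 Z=0
after  4: x0=0x03 x1=0x0b x2=0x38 x3=0xef x4=0xef  N=1 Z=0
-- IRQ taken; context saved, return-PC = 5 --

SAVED = 0x03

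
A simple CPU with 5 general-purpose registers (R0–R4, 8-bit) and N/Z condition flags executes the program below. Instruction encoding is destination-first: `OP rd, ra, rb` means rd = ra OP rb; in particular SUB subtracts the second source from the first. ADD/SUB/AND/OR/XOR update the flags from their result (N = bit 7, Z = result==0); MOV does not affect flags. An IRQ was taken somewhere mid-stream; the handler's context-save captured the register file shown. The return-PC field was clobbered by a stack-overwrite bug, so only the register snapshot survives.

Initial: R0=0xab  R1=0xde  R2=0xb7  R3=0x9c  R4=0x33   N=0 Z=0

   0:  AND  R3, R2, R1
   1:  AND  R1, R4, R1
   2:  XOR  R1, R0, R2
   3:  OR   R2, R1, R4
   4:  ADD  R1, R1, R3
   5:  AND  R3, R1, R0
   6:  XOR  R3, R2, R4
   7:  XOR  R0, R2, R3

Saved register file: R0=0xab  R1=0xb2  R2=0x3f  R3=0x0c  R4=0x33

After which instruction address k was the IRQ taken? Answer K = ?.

K = 6

after  0: R0=0xab R1=0xde R2=0xb7 R3=0x96 R4=0x33  N=1 Z=0
after  1: R0=0xab R1=0x12 R2=0xb7 R3=0x96 R4=0x33  N=0 Z=0
after  2: R0=0xab R1=0x1c R2=0xb7 R3=0x96 R4=0x33  N=0 Z=0
after  3: R0=0xab R1=0x1c R2=0x3f R3=0x96 R4=0x33  N=0 Z=0
after  4: R0=0xab R1=0xb2 R2=0x3f R3=0x96 R4=0x33  N=1 Z=0
after  5: R0=0xab R1=0xb2 R2=0x3f R3=0xa2 R4=0x33  N=1 Z=0
after  6: R0=0xab R1=0xb2 R2=0x3f R3=0x0c R4=0x33  N=0 Z=0
-- IRQ taken; context saved, return-PC = 7 --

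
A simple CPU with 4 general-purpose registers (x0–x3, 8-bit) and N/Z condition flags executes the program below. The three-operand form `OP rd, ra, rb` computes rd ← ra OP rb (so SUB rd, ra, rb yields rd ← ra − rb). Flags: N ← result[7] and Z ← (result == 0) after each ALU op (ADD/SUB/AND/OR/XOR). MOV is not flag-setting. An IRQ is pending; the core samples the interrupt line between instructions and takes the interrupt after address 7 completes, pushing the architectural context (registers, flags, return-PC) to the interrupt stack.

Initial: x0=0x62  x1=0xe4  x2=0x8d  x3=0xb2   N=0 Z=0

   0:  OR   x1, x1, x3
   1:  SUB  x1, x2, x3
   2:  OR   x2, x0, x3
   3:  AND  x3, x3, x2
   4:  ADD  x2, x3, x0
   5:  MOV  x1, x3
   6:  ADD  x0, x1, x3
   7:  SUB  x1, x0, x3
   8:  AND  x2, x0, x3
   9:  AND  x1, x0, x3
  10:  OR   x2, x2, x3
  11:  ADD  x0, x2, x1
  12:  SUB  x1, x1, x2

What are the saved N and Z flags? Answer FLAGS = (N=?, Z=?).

FLAGS = (N=1, Z=0)

after  0: x0=0x62 x1=0xf6 x2=0x8d x3=0xb2  N=1 Z=0
after  1: x0=0x62 x1=0xdb x2=0x8d x3=0xb2  N=1 Z=0
after  2: x0=0x62 x1=0xdb x2=0xf2 x3=0xb2  N=1 Z=0
after  3: x0=0x62 x1=0xdb x2=0xf2 x3=0xb2  N=1 Z=0
after  4: x0=0x62 x1=0xdb x2=0x14 x3=0xb2  N=0 Z=0
after  5: x0=0x62 x1=0xb2 x2=0x14 x3=0xb2  N=0 Z=0
after  6: x0=0x64 x1=0xb2 x2=0x14 x3=0xb2  N=0 Z=0
after  7: x0=0x64 x1=0xb2 x2=0x14 x3=0xb2  N=1 Z=0
-- IRQ taken; context saved, return-PC = 8 --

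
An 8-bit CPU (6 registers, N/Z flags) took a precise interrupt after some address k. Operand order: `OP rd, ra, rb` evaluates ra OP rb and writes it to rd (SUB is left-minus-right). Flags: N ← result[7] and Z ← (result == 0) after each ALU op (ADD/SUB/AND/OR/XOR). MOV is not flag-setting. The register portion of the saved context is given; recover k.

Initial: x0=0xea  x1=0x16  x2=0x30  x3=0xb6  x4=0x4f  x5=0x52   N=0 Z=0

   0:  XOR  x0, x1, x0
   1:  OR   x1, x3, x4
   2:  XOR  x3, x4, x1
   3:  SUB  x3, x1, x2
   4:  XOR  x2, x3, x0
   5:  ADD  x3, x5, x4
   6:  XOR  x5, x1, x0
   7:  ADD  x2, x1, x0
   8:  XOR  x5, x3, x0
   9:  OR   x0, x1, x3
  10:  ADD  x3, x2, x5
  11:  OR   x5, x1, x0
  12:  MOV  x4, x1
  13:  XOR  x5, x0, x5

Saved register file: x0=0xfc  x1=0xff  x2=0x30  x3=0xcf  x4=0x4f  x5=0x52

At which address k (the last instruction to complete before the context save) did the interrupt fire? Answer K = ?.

K = 3

after  0: x0=0xfc x1=0x16 x2=0x30 x3=0xb6 x4=0x4f x5=0x52  N=1 Z=0
after  1: x0=0xfc x1=0xff x2=0x30 x3=0xb6 x4=0x4f x5=0x52  N=1 Z=0
after  2: x0=0xfc x1=0xff x2=0x30 x3=0xb0 x4=0x4f x5=0x52  N=1 Z=0
after  3: x0=0xfc x1=0xff x2=0x30 x3=0xcf x4=0x4f x5=0x52  N=1 Z=0
-- IRQ taken; context saved, return-PC = 4 --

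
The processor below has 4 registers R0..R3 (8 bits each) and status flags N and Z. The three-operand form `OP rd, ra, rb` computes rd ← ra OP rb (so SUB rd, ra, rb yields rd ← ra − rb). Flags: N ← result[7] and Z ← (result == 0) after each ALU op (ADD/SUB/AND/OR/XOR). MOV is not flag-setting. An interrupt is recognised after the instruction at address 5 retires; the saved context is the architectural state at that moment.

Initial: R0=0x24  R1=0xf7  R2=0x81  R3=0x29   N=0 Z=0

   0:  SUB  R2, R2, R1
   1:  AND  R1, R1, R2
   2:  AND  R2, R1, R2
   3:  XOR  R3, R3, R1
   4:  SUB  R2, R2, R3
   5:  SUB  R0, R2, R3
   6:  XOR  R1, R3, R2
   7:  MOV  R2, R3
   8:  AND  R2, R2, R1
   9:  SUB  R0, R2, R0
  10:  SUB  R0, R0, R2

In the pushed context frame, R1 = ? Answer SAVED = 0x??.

SAVED = 0x82

after  0: R0=0x24 R1=0xf7 R2=0x8a R3=0x29  N=1 Z=0
after  1: R0=0x24 R1=0x82 R2=0x8a R3=0x29  N=1 Z=0
after  2: R0=0x24 R1=0x82 R2=0x82 R3=0x29  N=1 Z=0
after  3: R0=0x24 R1=0x82 R2=0x82 R3=0xab  N=1 Z=0
after  4: R0=0x24 R1=0x82 R2=0xd7 R3=0xab  N=1 Z=0
after  5: R0=0x2c R1=0x82 R2=0xd7 R3=0xab  N=0 Z=0
-- IRQ taken; context saved, return-PC = 6 --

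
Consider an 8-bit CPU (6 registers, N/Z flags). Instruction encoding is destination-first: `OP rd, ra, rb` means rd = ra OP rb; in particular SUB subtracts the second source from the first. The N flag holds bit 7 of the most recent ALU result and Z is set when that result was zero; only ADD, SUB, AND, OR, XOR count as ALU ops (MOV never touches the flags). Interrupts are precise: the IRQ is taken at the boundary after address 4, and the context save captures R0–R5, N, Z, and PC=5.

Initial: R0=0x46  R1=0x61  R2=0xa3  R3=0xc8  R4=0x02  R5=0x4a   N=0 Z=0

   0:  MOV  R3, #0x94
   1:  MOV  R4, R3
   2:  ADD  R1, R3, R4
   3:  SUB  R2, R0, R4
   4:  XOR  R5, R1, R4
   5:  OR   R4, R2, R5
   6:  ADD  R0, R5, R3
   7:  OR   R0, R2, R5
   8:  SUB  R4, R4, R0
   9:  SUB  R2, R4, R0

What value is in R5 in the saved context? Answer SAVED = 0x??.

SAVED = 0xbc

after  0: R0=0x46 R1=0x61 R2=0xa3 R3=0x94 R4=0x02 R5=0x4a  N=0 Z=0
after  1: R0=0x46 R1=0x61 R2=0xa3 R3=0x94 R4=0x94 R5=0x4a  N=0 Z=0
after  2: R0=0x46 R1=0x28 R2=0xa3 R3=0x94 R4=0x94 R5=0x4a  N=0 Z=0
after  3: R0=0x46 R1=0x28 R2=0xb2 R3=0x94 R4=0x94 R5=0x4a  N=1 Z=0
after  4: R0=0x46 R1=0x28 R2=0xb2 R3=0x94 R4=0x94 R5=0xbc  N=1 Z=0
-- IRQ taken; context saved, return-PC = 5 --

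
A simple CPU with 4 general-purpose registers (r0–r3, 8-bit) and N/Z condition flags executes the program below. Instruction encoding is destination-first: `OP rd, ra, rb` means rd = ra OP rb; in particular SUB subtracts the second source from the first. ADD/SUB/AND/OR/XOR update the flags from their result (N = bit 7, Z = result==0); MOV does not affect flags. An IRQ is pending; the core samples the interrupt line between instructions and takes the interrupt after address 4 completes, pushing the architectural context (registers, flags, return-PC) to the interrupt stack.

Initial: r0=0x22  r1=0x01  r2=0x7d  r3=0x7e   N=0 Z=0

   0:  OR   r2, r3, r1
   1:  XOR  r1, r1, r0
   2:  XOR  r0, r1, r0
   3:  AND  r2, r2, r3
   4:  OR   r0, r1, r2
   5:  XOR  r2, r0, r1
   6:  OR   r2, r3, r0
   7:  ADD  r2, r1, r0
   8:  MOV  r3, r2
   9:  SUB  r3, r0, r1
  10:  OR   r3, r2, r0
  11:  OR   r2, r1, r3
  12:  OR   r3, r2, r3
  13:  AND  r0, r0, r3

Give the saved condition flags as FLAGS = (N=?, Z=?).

after  0: r0=0x22 r1=0x01 r2=0x7f r3=0x7e  N=0 Z=0
after  1: r0=0x22 r1=0x23 r2=0x7f r3=0x7e  N=0 Z=0
after  2: r0=0x01 r1=0x23 r2=0x7f r3=0x7e  N=0 Z=0
after  3: r0=0x01 r1=0x23 r2=0x7e r3=0x7e  N=0 Z=0
after  4: r0=0x7f r1=0x23 r2=0x7e r3=0x7e  N=0 Z=0
-- IRQ taken; context saved, return-PC = 5 --

FLAGS = (N=0, Z=0)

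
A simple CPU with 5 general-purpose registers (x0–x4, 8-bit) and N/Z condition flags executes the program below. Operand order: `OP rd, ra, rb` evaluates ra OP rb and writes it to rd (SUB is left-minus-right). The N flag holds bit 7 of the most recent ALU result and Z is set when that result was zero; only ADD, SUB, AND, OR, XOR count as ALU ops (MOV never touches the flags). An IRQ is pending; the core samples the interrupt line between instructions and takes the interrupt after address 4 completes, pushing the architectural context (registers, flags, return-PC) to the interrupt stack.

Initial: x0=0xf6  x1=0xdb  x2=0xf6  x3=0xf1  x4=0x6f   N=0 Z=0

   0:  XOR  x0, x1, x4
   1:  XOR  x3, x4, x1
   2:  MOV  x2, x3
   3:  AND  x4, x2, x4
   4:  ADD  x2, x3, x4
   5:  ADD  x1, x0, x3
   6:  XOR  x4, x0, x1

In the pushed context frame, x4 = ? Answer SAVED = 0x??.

after  0: x0=0xb4 x1=0xdb x2=0xf6 x3=0xf1 x4=0x6f  N=1 Z=0
after  1: x0=0xb4 x1=0xdb x2=0xf6 x3=0xb4 x4=0x6f  N=1 Z=0
after  2: x0=0xb4 x1=0xdb x2=0xb4 x3=0xb4 x4=0x6f  N=1 Z=0
after  3: x0=0xb4 x1=0xdb x2=0xb4 x3=0xb4 x4=0x24  N=0 Z=0
after  4: x0=0xb4 x1=0xdb x2=0xd8 x3=0xb4 x4=0x24  N=1 Z=0
-- IRQ taken; context saved, return-PC = 5 --

SAVED = 0x24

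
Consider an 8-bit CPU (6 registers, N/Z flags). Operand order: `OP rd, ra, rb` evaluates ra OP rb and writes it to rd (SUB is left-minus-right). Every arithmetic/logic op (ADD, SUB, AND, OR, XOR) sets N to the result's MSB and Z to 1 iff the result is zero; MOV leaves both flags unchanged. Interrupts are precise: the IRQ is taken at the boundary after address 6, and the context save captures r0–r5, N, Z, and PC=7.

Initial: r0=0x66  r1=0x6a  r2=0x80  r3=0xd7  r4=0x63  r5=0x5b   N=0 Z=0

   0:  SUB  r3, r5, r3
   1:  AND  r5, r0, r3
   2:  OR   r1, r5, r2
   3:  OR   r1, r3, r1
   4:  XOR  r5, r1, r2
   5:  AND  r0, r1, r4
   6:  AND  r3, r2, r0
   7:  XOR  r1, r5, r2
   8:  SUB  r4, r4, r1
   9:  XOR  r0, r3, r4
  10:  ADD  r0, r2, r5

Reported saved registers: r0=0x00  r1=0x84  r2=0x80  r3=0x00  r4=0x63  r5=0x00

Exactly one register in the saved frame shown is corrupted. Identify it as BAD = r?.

after  0: r0=0x66 r1=0x6a r2=0x80 r3=0x84 r4=0x63 r5=0x5b  N=1 Z=0
after  1: r0=0x66 r1=0x6a r2=0x80 r3=0x84 r4=0x63 r5=0x04  N=0 Z=0
after  2: r0=0x66 r1=0x84 r2=0x80 r3=0x84 r4=0x63 r5=0x04  N=1 Z=0
after  3: r0=0x66 r1=0x84 r2=0x80 r3=0x84 r4=0x63 r5=0x04  N=1 Z=0
after  4: r0=0x66 r1=0x84 r2=0x80 r3=0x84 r4=0x63 r5=0x04  N=0 Z=0
after  5: r0=0x00 r1=0x84 r2=0x80 r3=0x84 r4=0x63 r5=0x04  N=0 Z=1
after  6: r0=0x00 r1=0x84 r2=0x80 r3=0x00 r4=0x63 r5=0x04  N=0 Z=1
-- IRQ taken; context saved, return-PC = 7 --
mismatch: r5: reported 0x00 vs actual 0x04

BAD = r5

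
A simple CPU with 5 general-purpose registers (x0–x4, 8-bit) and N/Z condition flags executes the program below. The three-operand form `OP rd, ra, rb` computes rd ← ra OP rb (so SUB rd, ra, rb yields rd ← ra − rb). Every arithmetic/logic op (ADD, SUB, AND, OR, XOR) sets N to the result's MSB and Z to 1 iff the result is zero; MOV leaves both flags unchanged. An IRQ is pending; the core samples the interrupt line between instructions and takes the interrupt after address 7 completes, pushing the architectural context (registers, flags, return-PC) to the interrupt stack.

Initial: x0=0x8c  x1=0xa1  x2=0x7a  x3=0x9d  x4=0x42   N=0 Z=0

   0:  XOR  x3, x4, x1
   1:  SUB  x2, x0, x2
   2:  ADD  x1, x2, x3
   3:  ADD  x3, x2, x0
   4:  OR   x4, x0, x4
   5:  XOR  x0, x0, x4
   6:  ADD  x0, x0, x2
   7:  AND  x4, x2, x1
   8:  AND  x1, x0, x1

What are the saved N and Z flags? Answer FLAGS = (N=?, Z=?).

after  0: x0=0x8c x1=0xa1 x2=0x7a x3=0xe3 x4=0x42  N=1 Z=0
after  1: x0=0x8c x1=0xa1 x2=0x12 x3=0xe3 x4=0x42  N=0 Z=0
after  2: x0=0x8c x1=0xf5 x2=0x12 x3=0xe3 x4=0x42  N=1 Z=0
after  3: x0=0x8c x1=0xf5 x2=0x12 x3=0x9e x4=0x42  N=1 Z=0
after  4: x0=0x8c x1=0xf5 x2=0x12 x3=0x9e x4=0xce  N=1 Z=0
after  5: x0=0x42 x1=0xf5 x2=0x12 x3=0x9e x4=0xce  N=0 Z=0
after  6: x0=0x54 x1=0xf5 x2=0x12 x3=0x9e x4=0xce  N=0 Z=0
after  7: x0=0x54 x1=0xf5 x2=0x12 x3=0x9e x4=0x10  N=0 Z=0
-- IRQ taken; context saved, return-PC = 8 --

FLAGS = (N=0, Z=0)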